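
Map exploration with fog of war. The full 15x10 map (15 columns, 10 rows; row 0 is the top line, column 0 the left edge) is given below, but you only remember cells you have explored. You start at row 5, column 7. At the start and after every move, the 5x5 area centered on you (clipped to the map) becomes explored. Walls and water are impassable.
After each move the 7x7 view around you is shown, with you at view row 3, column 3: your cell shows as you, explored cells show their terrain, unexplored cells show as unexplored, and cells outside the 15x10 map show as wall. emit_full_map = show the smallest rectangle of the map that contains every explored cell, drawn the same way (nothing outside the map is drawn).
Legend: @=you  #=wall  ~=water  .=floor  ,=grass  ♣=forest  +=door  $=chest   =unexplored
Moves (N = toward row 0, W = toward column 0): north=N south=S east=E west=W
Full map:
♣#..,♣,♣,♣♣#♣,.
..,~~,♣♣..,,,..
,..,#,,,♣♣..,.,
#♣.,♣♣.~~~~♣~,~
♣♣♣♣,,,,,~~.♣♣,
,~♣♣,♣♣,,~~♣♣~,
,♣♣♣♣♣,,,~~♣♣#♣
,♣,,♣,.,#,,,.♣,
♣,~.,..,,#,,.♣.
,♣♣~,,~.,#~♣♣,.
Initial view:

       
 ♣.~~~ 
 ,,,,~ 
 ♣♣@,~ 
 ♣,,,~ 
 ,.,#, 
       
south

 ♣.~~~ 
 ,,,,~ 
 ♣♣,,~ 
 ♣,@,~ 
 ,.,#, 
 ..,,# 
       

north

       
 ♣.~~~ 
 ,,,,~ 
 ♣♣@,~ 
 ♣,,,~ 
 ,.,#, 
 ..,,# 

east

       
♣.~~~~ 
,,,,~~ 
♣♣,@~~ 
♣,,,~~ 
,.,#,, 
..,,#  

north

       
 ,,♣♣. 
♣.~~~~ 
,,,@~~ 
♣♣,,~~ 
♣,,,~~ 
,.,#,, 

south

 ,,♣♣. 
♣.~~~~ 
,,,,~~ 
♣♣,@~~ 
♣,,,~~ 
,.,#,, 
..,,#  

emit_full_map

 ,,♣♣.
♣.~~~~
,,,,~~
♣♣,@~~
♣,,,~~
,.,#,,
..,,# 

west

  ,,♣♣.
 ♣.~~~~
 ,,,,~~
 ♣♣@,~~
 ♣,,,~~
 ,.,#,,
 ..,,# 

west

   ,,♣♣
 ♣♣.~~~
 ,,,,,~
 ,♣@,,~
 ♣♣,,,~
 ♣,.,#,
  ..,,#

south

 ♣♣.~~~
 ,,,,,~
 ,♣♣,,~
 ♣♣@,,~
 ♣,.,#,
 ,..,,#
       

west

  ♣♣.~~
 ♣,,,,,
 ♣,♣♣,,
 ♣♣@,,,
 ,♣,.,#
 .,..,,
       

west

   ♣♣.~
 ♣♣,,,,
 ♣♣,♣♣,
 ♣♣@♣,,
 ,,♣,.,
 ~.,..,
       

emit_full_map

    ,,♣♣.
  ♣♣.~~~~
♣♣,,,,,~~
♣♣,♣♣,,~~
♣♣@♣,,,~~
,,♣,.,#,,
~.,..,,# 

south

 ♣♣,,,,
 ♣♣,♣♣,
 ♣♣♣♣,,
 ,,@,.,
 ~.,..,
 ♣~,,~ 
#######

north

   ♣♣.~
 ♣♣,,,,
 ♣♣,♣♣,
 ♣♣@♣,,
 ,,♣,.,
 ~.,..,
 ♣~,,~ 

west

    ♣♣.
 ♣♣♣,,,
 ~♣♣,♣♣
 ♣♣@♣♣,
 ♣,,♣,.
 ,~.,..
  ♣~,,~

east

   ♣♣.~
♣♣♣,,,,
~♣♣,♣♣,
♣♣♣@♣,,
♣,,♣,.,
,~.,..,
 ♣~,,~ 

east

  ♣♣.~~
♣♣,,,,,
♣♣,♣♣,,
♣♣♣@,,,
,,♣,.,#
~.,..,,
♣~,,~  

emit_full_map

     ,,♣♣.
   ♣♣.~~~~
♣♣♣,,,,,~~
~♣♣,♣♣,,~~
♣♣♣♣@,,,~~
♣,,♣,.,#,,
,~.,..,,# 
 ♣~,,~    


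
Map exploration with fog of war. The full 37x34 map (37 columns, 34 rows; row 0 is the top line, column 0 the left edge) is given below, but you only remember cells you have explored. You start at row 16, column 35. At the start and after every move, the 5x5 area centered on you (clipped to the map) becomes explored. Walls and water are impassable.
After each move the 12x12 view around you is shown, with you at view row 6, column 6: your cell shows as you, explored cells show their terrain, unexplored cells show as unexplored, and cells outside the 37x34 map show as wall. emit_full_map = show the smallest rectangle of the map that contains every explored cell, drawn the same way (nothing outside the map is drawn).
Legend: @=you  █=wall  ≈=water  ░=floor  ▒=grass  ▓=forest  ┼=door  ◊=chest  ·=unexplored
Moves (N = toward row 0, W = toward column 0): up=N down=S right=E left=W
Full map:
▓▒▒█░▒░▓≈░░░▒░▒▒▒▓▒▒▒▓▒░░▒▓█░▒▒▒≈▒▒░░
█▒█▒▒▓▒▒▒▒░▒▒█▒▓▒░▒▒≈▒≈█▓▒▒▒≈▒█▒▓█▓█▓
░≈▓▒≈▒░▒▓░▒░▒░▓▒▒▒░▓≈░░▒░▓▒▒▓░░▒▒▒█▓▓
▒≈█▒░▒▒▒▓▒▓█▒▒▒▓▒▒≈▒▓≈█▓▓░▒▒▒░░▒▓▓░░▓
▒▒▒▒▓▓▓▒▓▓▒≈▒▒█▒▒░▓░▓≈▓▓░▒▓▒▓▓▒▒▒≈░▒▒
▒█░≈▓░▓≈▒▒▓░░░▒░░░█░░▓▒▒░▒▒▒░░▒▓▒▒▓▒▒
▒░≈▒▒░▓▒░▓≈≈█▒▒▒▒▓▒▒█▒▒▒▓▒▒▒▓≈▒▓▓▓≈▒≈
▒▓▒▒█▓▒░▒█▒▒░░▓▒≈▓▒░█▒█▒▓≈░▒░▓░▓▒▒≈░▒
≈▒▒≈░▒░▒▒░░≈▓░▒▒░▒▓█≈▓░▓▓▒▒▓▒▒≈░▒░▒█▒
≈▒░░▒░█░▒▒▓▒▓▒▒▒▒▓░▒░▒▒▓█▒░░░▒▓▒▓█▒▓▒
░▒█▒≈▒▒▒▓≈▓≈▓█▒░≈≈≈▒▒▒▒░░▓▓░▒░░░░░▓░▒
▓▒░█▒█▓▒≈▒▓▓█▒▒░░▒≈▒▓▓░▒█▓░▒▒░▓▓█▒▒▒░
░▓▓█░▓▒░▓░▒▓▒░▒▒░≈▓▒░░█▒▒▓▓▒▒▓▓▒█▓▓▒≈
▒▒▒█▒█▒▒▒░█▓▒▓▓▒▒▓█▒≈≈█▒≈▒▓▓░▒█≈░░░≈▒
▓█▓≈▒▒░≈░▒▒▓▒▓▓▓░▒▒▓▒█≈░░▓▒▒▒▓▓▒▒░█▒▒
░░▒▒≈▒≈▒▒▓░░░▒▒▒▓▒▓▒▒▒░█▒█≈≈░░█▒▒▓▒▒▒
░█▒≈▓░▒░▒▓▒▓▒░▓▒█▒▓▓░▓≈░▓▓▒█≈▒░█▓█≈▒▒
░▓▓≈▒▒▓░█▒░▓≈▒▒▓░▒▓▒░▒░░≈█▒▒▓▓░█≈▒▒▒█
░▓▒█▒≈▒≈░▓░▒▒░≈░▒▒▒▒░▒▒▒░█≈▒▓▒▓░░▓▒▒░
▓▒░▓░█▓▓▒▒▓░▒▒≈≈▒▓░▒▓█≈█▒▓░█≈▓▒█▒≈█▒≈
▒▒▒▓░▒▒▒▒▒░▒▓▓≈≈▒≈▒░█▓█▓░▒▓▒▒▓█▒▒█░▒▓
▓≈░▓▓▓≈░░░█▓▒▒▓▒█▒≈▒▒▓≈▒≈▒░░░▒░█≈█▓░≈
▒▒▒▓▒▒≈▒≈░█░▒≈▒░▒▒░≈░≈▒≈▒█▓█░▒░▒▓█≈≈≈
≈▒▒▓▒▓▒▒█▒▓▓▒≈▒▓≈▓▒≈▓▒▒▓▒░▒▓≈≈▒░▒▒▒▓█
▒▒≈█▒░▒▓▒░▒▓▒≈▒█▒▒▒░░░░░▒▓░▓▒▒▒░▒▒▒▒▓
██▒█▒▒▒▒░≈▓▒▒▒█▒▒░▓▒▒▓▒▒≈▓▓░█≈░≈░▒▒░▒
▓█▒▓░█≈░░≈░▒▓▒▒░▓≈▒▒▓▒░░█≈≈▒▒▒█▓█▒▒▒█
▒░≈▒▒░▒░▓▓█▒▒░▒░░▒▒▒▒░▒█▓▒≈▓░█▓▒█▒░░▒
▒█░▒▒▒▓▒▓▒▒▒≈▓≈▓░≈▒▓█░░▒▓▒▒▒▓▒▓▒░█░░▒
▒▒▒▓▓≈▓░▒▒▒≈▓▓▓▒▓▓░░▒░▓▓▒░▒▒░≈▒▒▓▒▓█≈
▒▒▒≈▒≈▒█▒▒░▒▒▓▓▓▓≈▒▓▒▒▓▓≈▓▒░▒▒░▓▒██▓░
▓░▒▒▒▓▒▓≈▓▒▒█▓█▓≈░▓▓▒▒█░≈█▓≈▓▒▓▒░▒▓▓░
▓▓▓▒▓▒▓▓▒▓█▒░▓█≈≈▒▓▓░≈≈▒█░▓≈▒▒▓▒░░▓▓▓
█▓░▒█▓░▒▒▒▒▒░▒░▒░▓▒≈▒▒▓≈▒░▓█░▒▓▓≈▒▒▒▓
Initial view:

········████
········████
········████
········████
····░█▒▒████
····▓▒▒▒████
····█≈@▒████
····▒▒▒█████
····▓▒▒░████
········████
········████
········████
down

········████
········████
········████
····░█▒▒████
····▓▒▒▒████
····█≈▒▒████
····▒▒@█████
····▓▒▒░████
····≈█▒≈████
········████
········████
········████

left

·········███
·········███
·········███
·····░█▒▒███
····▒▓▒▒▒███
····▓█≈▒▒███
····≈▒@▒████
····░▓▒▒░███
····▒≈█▒≈███
·········███
·········███
·········███

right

········████
········████
········████
····░█▒▒████
···▒▓▒▒▒████
···▓█≈▒▒████
···≈▒▒@█████
···░▓▒▒░████
···▒≈█▒≈████
········████
········████
········████

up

········████
········████
········████
········████
····░█▒▒████
···▒▓▒▒▒████
···▓█≈@▒████
···≈▒▒▒█████
···░▓▒▒░████
···▒≈█▒≈████
········████
········████

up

········████
········████
········████
········████
····░░≈▒████
····░█▒▒████
···▒▓▒@▒████
···▓█≈▒▒████
···≈▒▒▒█████
···░▓▒▒░████
···▒≈█▒≈████
········████

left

·········███
·········███
·········███
·········███
····░░░≈▒███
····▒░█▒▒███
····▒▓@▒▒███
····▓█≈▒▒███
····≈▒▒▒████
····░▓▒▒░███
····▒≈█▒≈███
·········███

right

········████
········████
········████
········████
···░░░≈▒████
···▒░█▒▒████
···▒▓▒@▒████
···▓█≈▒▒████
···≈▒▒▒█████
···░▓▒▒░████
···▒≈█▒≈████
········████

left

·········███
·········███
·········███
·········███
····░░░≈▒███
····▒░█▒▒███
····▒▓@▒▒███
····▓█≈▒▒███
····≈▒▒▒████
····░▓▒▒░███
····▒≈█▒≈███
·········███

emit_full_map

░░░≈▒
▒░█▒▒
▒▓@▒▒
▓█≈▒▒
≈▒▒▒█
░▓▒▒░
▒≈█▒≈

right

········████
········████
········████
········████
···░░░≈▒████
···▒░█▒▒████
···▒▓▒@▒████
···▓█≈▒▒████
···≈▒▒▒█████
···░▓▒▒░████
···▒≈█▒≈████
········████

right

·······█████
·······█████
·······█████
·······█████
··░░░≈▒█████
··▒░█▒▒█████
··▒▓▒▒@█████
··▓█≈▒▒█████
··≈▒▒▒██████
··░▓▒▒░█████
··▒≈█▒≈█████
·······█████

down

·······█████
·······█████
·······█████
··░░░≈▒█████
··▒░█▒▒█████
··▒▓▒▒▒█████
··▓█≈▒@█████
··≈▒▒▒██████
··░▓▒▒░█████
··▒≈█▒≈█████
·······█████
·······█████

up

·······█████
·······█████
·······█████
·······█████
··░░░≈▒█████
··▒░█▒▒█████
··▒▓▒▒@█████
··▓█≈▒▒█████
··≈▒▒▒██████
··░▓▒▒░█████
··▒≈█▒≈█████
·······█████


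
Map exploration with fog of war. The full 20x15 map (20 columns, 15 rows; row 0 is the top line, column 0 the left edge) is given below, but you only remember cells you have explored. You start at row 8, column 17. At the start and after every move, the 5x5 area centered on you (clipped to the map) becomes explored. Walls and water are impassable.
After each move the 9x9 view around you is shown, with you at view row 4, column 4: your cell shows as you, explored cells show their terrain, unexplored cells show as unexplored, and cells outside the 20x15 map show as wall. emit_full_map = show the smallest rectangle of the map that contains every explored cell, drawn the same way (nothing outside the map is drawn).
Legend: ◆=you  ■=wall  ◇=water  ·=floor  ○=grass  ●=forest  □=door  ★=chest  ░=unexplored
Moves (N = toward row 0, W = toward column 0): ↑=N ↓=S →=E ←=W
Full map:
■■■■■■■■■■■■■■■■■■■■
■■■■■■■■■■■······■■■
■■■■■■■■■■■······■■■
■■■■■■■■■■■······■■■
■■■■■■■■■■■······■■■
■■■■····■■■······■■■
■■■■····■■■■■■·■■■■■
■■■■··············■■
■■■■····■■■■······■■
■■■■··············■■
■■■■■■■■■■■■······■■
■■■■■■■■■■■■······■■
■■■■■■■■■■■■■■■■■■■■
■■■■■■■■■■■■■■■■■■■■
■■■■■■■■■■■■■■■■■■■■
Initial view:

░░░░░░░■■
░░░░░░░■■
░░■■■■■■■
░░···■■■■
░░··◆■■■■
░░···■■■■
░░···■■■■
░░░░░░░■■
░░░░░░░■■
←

░░░░░░░░■
░░░░░░░░■
░░·■■■■■■
░░····■■■
░░··◆·■■■
░░····■■■
░░····■■■
░░░░░░░░■
░░░░░░░░■

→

░░░░░░░■■
░░░░░░░■■
░·■■■■■■■
░····■■■■
░···◆■■■■
░····■■■■
░····■■■■
░░░░░░░■■
░░░░░░░■■

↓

░░░░░░░■■
░·■■■■■■■
░····■■■■
░····■■■■
░···◆■■■■
░····■■■■
░░···■■■■
░░░░░░░■■
░░░░░░░■■

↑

░░░░░░░■■
░░░░░░░■■
░·■■■■■■■
░····■■■■
░···◆■■■■
░····■■■■
░····■■■■
░░···■■■■
░░░░░░░■■

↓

░░░░░░░■■
░·■■■■■■■
░····■■■■
░····■■■■
░···◆■■■■
░····■■■■
░░···■■■■
░░░░░░░■■
░░░░░░░■■

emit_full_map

·■■■■■
····■■
····■■
···◆■■
····■■
░···■■

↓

░·■■■■■■■
░····■■■■
░····■■■■
░····■■■■
░···◆■■■■
░░···■■■■
░░■■■■■■■
░░░░░░░■■
░░░░░░░■■

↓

░····■■■■
░····■■■■
░····■■■■
░····■■■■
░░··◆■■■■
░░■■■■■■■
░░■■■■■■■
░░░░░░░■■
■■■■■■■■■

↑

░·■■■■■■■
░····■■■■
░····■■■■
░····■■■■
░···◆■■■■
░░···■■■■
░░■■■■■■■
░░■■■■■■■
░░░░░░░■■

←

░░·■■■■■■
░░····■■■
░░····■■■
░░····■■■
░░··◆·■■■
░░····■■■
░░■■■■■■■
░░░■■■■■■
░░░░░░░░■

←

░░░·■■■■■
░░░····■■
░░·····■■
░░·····■■
░░··◆··■■
░░·····■■
░░■■■■■■■
░░░░■■■■■
░░░░░░░░░

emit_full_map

░·■■■■■
░····■■
·····■■
·····■■
··◆··■■
·····■■
■■■■■■■
░░■■■■■

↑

░░░░░░░░░
░░░·■■■■■
░░·····■■
░░·····■■
░░··◆··■■
░░·····■■
░░·····■■
░░■■■■■■■
░░░░■■■■■

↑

░░░░░░░░░
░░░░░░░░░
░░■·■■■■■
░░·····■■
░░··◆··■■
░░·····■■
░░·····■■
░░·····■■
░░■■■■■■■

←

░░░░░░░░░
░░░░░░░░░
░░■■·■■■■
░░······■
░░··◆···■
░░······■
░░······■
░░░·····■
░░░■■■■■■

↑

░░░░░░░░░
░░░░░░░░░
░░·····░░
░░■■·■■■■
░░··◆···■
░░······■
░░······■
░░······■
░░░·····■

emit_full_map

·····░░░
■■·■■■■■
··◆···■■
······■■
······■■
······■■
░·····■■
░■■■■■■■
░░░■■■■■


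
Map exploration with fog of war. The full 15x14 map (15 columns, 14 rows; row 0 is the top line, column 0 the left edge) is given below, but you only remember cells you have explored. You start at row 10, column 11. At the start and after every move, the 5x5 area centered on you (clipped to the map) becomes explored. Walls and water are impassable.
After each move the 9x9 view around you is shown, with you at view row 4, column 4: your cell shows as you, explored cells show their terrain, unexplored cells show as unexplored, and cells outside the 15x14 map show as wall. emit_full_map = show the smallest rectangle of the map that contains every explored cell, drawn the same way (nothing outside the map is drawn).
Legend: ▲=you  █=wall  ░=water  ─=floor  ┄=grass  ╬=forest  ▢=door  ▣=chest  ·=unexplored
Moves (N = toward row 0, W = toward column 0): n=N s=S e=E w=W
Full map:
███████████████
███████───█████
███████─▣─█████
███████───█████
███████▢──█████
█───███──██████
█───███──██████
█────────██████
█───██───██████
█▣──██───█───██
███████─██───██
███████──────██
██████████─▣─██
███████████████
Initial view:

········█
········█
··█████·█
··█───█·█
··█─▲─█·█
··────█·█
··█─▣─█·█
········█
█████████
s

········█
··█████·█
··█───█·█
··█───█·█
··──▲─█·█
··█─▣─█·█
··█████·█
█████████
█████████

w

·········
···█████·
··─█───█·
··██───█·
··──▲──█·
··██─▣─█·
··██████·
█████████
█████████

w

·········
····█████
··──█───█
··─██───█
··──▲───█
··███─▣─█
··███████
█████████
█████████

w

·········
·····████
··───█───
··█─██───
··█─▲────
··████─▣─
··███████
█████████
█████████

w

·········
······███
··█───█──
··██─██──
··██▲────
··█████─▣
··███████
█████████
█████████

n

·········
·········
··█───███
··█───█──
··██▲██──
··██─────
··█████─▣
··███████
█████████

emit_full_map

█───█████
█───█───█
██▲██───█
██──────█
█████─▣─█
█████████

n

·········
·········
··────█··
··█───███
··█─▲─█──
··██─██──
··██─────
··█████─▣
··███████

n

·········
·········
··██──█··
··────█··
··█─▲─███
··█───█──
··██─██──
··██─────
··█████─▣

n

·········
·········
··██──█··
··██──█··
··──▲─█··
··█───███
··█───█──
··██─██──
··██─────

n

·········
·········
··██▢──··
··██──█··
··██▲─█··
··────█··
··█───███
··█───█──
··██─██──

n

·········
·········
··██───··
··██▢──··
··██▲─█··
··██──█··
··────█··
··█───███
··█───█──

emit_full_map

██───····
██▢──····
██▲─█····
██──█····
────█····
█───█████
█───█───█
██─██───█
██──────█
█████─▣─█
█████████

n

·········
·········
··██─▣─··
··██───··
··██▲──··
··██──█··
··██──█··
··────█··
··█───███

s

·········
··██─▣─··
··██───··
··██▢──··
··██▲─█··
··██──█··
··────█··
··█───███
··█───█──

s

··██─▣─··
··██───··
··██▢──··
··██──█··
··██▲─█··
··────█··
··█───███
··█───█──
··██─██──

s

··██───··
··██▢──··
··██──█··
··██──█··
··──▲─█··
··█───███
··█───█──
··██─██──
··██─────

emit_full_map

██─▣─····
██───····
██▢──····
██──█····
██──█····
──▲─█····
█───█████
█───█───█
██─██───█
██──────█
█████─▣─█
█████████


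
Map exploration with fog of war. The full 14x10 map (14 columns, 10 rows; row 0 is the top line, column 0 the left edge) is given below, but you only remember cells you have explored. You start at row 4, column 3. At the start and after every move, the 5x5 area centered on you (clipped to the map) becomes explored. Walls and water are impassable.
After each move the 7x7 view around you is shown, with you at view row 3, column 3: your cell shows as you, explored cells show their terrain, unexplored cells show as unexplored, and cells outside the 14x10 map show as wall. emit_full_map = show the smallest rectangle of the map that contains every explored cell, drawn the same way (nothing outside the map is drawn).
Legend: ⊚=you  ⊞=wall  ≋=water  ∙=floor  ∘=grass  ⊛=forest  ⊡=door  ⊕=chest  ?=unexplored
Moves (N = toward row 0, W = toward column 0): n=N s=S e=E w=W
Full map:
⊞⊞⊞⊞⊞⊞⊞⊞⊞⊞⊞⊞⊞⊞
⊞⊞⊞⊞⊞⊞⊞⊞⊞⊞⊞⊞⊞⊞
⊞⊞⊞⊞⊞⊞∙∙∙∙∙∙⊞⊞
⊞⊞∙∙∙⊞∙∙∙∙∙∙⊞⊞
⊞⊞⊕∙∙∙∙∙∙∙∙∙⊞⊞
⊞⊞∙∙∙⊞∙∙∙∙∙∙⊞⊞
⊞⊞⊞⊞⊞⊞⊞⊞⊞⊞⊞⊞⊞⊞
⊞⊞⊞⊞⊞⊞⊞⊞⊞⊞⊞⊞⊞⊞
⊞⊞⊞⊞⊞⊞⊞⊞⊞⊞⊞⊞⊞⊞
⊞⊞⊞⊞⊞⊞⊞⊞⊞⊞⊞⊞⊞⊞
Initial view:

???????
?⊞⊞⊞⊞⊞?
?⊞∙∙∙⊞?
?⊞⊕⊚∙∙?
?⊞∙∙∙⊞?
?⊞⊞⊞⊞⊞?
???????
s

?⊞⊞⊞⊞⊞?
?⊞∙∙∙⊞?
?⊞⊕∙∙∙?
?⊞∙⊚∙⊞?
?⊞⊞⊞⊞⊞?
?⊞⊞⊞⊞⊞?
???????

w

⊞?⊞⊞⊞⊞⊞
⊞⊞⊞∙∙∙⊞
⊞⊞⊞⊕∙∙∙
⊞⊞⊞⊚∙∙⊞
⊞⊞⊞⊞⊞⊞⊞
⊞⊞⊞⊞⊞⊞⊞
⊞??????

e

?⊞⊞⊞⊞⊞?
⊞⊞∙∙∙⊞?
⊞⊞⊕∙∙∙?
⊞⊞∙⊚∙⊞?
⊞⊞⊞⊞⊞⊞?
⊞⊞⊞⊞⊞⊞?
???????

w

⊞?⊞⊞⊞⊞⊞
⊞⊞⊞∙∙∙⊞
⊞⊞⊞⊕∙∙∙
⊞⊞⊞⊚∙∙⊞
⊞⊞⊞⊞⊞⊞⊞
⊞⊞⊞⊞⊞⊞⊞
⊞??????

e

?⊞⊞⊞⊞⊞?
⊞⊞∙∙∙⊞?
⊞⊞⊕∙∙∙?
⊞⊞∙⊚∙⊞?
⊞⊞⊞⊞⊞⊞?
⊞⊞⊞⊞⊞⊞?
???????

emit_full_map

?⊞⊞⊞⊞⊞
⊞⊞∙∙∙⊞
⊞⊞⊕∙∙∙
⊞⊞∙⊚∙⊞
⊞⊞⊞⊞⊞⊞
⊞⊞⊞⊞⊞⊞

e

⊞⊞⊞⊞⊞??
⊞∙∙∙⊞∙?
⊞⊕∙∙∙∙?
⊞∙∙⊚⊞∙?
⊞⊞⊞⊞⊞⊞?
⊞⊞⊞⊞⊞⊞?
???????

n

???????
⊞⊞⊞⊞⊞∙?
⊞∙∙∙⊞∙?
⊞⊕∙⊚∙∙?
⊞∙∙∙⊞∙?
⊞⊞⊞⊞⊞⊞?
⊞⊞⊞⊞⊞⊞?

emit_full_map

?⊞⊞⊞⊞⊞∙
⊞⊞∙∙∙⊞∙
⊞⊞⊕∙⊚∙∙
⊞⊞∙∙∙⊞∙
⊞⊞⊞⊞⊞⊞⊞
⊞⊞⊞⊞⊞⊞⊞


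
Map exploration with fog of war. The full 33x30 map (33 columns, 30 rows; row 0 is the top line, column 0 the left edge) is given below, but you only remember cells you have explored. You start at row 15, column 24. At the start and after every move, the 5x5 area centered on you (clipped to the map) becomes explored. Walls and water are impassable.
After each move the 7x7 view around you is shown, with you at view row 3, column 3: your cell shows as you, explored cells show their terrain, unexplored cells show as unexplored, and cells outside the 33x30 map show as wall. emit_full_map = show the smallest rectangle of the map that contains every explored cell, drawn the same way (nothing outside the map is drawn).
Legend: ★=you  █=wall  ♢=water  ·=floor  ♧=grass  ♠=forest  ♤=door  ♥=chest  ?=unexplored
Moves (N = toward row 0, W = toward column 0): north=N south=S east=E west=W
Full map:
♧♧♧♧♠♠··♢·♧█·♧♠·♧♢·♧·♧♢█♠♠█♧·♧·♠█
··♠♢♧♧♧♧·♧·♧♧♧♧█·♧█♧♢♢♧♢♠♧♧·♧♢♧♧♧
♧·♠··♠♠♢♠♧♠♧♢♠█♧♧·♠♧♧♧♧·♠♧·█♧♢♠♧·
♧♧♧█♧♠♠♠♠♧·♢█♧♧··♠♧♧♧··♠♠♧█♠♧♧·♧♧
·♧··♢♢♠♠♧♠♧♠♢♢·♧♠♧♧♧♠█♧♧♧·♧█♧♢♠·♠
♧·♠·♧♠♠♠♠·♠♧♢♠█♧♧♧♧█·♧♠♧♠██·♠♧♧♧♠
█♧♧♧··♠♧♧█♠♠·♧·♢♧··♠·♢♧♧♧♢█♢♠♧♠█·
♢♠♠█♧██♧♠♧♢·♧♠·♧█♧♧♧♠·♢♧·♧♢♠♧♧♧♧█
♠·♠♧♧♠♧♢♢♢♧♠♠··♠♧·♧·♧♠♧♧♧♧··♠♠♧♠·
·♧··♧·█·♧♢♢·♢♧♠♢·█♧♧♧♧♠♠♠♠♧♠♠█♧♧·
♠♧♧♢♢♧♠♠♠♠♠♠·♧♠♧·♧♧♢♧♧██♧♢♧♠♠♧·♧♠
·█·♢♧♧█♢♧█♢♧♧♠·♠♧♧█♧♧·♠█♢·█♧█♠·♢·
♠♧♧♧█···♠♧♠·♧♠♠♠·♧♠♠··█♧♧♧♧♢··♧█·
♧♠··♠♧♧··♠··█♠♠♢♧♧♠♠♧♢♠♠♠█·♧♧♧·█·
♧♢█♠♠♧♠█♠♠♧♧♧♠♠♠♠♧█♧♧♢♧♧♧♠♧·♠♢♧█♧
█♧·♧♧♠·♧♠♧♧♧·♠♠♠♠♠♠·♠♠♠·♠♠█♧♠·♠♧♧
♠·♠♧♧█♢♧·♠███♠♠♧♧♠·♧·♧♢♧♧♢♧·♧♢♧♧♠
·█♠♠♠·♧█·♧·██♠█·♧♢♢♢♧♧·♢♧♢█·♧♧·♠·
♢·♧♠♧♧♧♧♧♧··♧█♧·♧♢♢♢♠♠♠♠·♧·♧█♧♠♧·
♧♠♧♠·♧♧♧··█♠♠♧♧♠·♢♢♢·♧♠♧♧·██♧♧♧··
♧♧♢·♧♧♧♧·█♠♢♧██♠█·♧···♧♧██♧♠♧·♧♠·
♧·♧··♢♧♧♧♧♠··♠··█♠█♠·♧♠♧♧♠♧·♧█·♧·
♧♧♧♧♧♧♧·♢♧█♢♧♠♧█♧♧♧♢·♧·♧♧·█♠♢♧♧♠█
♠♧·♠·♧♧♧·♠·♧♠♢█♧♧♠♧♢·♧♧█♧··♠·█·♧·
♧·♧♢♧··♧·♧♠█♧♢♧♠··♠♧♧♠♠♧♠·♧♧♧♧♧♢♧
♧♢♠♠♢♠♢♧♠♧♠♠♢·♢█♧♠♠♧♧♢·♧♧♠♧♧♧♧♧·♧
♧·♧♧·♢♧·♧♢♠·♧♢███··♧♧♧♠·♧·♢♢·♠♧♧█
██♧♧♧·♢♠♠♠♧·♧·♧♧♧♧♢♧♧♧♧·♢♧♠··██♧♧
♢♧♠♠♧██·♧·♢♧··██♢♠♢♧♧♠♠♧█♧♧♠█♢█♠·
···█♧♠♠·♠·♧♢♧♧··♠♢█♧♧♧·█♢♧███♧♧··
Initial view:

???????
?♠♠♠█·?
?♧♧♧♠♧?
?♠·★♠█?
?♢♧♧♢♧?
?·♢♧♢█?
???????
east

???????
♠♠♠█·♧?
♧♧♧♠♧·?
♠·♠★█♧?
♢♧♧♢♧·?
·♢♧♢█·?
???????

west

???????
?♠♠♠█·♧
?♧♧♧♠♧·
?♠·★♠█♧
?♢♧♧♢♧·
?·♢♧♢█·
???????

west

???????
?♢♠♠♠█·
?♢♧♧♧♠♧
?♠♠★♠♠█
?♧♢♧♧♢♧
?♧·♢♧♢█
???????

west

???????
?♧♢♠♠♠█
?♧♢♧♧♧♠
?♠♠★·♠♠
?·♧♢♧♧♢
?♧♧·♢♧♢
???????

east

???????
♧♢♠♠♠█·
♧♢♧♧♧♠♧
♠♠♠★♠♠█
·♧♢♧♧♢♧
♧♧·♢♧♢█
???????

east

???????
♢♠♠♠█·♧
♢♧♧♧♠♧·
♠♠·★♠█♧
♧♢♧♧♢♧·
♧·♢♧♢█·
???????

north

???????
?█♧♧♧♧?
♢♠♠♠█·♧
♢♧♧★♠♧·
♠♠·♠♠█♧
♧♢♧♧♢♧·
♧·♢♧♢█·

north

???????
?♠█♢·█?
?█♧♧♧♧?
♢♠♠★█·♧
♢♧♧♧♠♧·
♠♠·♠♠█♧
♧♢♧♧♢♧·

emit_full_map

??♠█♢·█?
??█♧♧♧♧?
♧♢♠♠★█·♧
♧♢♧♧♧♠♧·
♠♠♠·♠♠█♧
·♧♢♧♧♢♧·
♧♧·♢♧♢█·

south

?♠█♢·█?
?█♧♧♧♧?
♢♠♠♠█·♧
♢♧♧★♠♧·
♠♠·♠♠█♧
♧♢♧♧♢♧·
♧·♢♧♢█·

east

♠█♢·█??
█♧♧♧♧♢?
♠♠♠█·♧?
♧♧♧★♧·?
♠·♠♠█♧?
♢♧♧♢♧·?
·♢♧♢█·?

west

?♠█♢·█?
?█♧♧♧♧♢
♢♠♠♠█·♧
♢♧♧★♠♧·
♠♠·♠♠█♧
♧♢♧♧♢♧·
♧·♢♧♢█·

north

???????
?♠█♢·█?
?█♧♧♧♧♢
♢♠♠★█·♧
♢♧♧♧♠♧·
♠♠·♠♠█♧
♧♢♧♧♢♧·

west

???????
?·♠█♢·█
?·█♧♧♧♧
♧♢♠★♠█·
♧♢♧♧♧♠♧
♠♠♠·♠♠█
·♧♢♧♧♢♧

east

???????
·♠█♢·█?
·█♧♧♧♧♢
♢♠♠★█·♧
♢♧♧♧♠♧·
♠♠·♠♠█♧
♧♢♧♧♢♧·

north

???????
?██♧♢♧?
·♠█♢·█?
·█♧★♧♧♢
♢♠♠♠█·♧
♢♧♧♧♠♧·
♠♠·♠♠█♧

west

???????
?♧██♧♢♧
?·♠█♢·█
?·█★♧♧♧
♧♢♠♠♠█·
♧♢♧♧♧♠♧
♠♠♠·♠♠█

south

?♧██♧♢♧
?·♠█♢·█
?·█♧♧♧♧
♧♢♠★♠█·
♧♢♧♧♧♠♧
♠♠♠·♠♠█
·♧♢♧♧♢♧

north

???????
?♧██♧♢♧
?·♠█♢·█
?·█★♧♧♧
♧♢♠♠♠█·
♧♢♧♧♧♠♧
♠♠♠·♠♠█

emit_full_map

?♧██♧♢♧?
?·♠█♢·█?
?·█★♧♧♧♢
♧♢♠♠♠█·♧
♧♢♧♧♧♠♧·
♠♠♠·♠♠█♧
·♧♢♧♧♢♧·
♧♧·♢♧♢█·

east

???????
♧██♧♢♧?
·♠█♢·█?
·█♧★♧♧♢
♢♠♠♠█·♧
♢♧♧♧♠♧·
♠♠·♠♠█♧

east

???????
██♧♢♧♠?
♠█♢·█♧?
█♧♧★♧♢?
♠♠♠█·♧?
♧♧♧♠♧·?
♠·♠♠█♧?

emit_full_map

?♧██♧♢♧♠
?·♠█♢·█♧
?·█♧♧★♧♢
♧♢♠♠♠█·♧
♧♢♧♧♧♠♧·
♠♠♠·♠♠█♧
·♧♢♧♧♢♧·
♧♧·♢♧♢█·


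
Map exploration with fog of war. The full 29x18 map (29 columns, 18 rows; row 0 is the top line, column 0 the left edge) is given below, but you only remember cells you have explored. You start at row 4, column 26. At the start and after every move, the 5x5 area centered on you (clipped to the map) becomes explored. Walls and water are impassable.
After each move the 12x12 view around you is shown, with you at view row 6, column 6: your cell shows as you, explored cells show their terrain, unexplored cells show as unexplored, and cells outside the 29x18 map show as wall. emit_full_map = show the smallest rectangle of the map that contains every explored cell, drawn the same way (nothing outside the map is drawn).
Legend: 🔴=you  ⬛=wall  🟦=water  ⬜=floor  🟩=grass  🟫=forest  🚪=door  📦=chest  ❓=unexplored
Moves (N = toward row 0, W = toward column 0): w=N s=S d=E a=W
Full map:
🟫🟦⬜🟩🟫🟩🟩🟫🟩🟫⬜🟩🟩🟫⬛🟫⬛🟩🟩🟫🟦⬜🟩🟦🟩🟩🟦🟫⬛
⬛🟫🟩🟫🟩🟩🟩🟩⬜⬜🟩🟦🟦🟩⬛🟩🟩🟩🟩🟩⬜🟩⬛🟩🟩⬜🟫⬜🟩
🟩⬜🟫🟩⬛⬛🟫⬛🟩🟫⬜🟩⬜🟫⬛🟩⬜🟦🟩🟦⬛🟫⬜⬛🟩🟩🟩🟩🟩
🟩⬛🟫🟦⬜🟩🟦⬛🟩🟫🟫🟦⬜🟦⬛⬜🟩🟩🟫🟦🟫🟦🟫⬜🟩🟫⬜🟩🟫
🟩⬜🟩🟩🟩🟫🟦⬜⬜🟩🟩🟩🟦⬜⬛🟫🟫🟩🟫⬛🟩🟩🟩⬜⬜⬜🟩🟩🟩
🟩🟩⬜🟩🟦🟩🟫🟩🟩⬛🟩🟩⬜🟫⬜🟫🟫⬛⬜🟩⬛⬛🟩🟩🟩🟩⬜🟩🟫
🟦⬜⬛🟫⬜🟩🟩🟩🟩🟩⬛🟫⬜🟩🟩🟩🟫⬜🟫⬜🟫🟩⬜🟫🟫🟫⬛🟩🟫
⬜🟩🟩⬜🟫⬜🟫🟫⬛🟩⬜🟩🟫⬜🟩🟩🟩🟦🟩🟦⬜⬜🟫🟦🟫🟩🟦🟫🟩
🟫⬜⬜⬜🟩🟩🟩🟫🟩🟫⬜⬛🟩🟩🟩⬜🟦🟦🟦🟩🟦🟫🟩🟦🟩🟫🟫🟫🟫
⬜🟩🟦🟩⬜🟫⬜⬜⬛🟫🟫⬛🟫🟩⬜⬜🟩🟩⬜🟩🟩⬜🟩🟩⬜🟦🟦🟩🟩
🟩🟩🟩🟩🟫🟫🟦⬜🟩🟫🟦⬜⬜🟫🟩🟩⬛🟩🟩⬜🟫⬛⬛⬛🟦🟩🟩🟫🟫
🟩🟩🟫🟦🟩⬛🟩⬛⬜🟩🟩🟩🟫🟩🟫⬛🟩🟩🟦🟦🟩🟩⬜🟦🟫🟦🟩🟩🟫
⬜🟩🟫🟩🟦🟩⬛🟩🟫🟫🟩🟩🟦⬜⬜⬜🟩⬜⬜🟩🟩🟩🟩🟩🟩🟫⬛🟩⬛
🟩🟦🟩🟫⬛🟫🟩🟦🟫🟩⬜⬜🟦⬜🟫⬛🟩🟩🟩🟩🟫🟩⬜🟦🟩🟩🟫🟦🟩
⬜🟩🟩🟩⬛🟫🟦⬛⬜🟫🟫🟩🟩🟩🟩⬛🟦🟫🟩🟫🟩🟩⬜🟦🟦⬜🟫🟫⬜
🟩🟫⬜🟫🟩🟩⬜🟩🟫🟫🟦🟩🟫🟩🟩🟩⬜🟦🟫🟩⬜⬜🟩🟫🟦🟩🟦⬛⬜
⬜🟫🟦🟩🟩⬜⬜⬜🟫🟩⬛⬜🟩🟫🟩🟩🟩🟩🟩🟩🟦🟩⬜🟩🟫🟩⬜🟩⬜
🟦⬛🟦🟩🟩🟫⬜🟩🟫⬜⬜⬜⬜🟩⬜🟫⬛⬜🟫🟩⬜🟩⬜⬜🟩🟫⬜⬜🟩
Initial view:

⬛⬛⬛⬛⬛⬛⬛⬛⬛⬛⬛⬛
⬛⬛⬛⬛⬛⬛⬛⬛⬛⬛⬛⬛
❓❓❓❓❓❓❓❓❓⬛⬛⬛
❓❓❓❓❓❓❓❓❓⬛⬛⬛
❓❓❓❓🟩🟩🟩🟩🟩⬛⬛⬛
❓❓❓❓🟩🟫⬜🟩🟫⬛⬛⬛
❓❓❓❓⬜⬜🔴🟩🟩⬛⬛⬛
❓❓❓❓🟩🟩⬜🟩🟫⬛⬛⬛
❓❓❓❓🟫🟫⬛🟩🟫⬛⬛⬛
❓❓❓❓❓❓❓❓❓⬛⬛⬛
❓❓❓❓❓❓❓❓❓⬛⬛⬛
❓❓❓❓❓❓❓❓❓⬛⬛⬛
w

⬛⬛⬛⬛⬛⬛⬛⬛⬛⬛⬛⬛
⬛⬛⬛⬛⬛⬛⬛⬛⬛⬛⬛⬛
⬛⬛⬛⬛⬛⬛⬛⬛⬛⬛⬛⬛
❓❓❓❓❓❓❓❓❓⬛⬛⬛
❓❓❓❓🟩⬜🟫⬜🟩⬛⬛⬛
❓❓❓❓🟩🟩🟩🟩🟩⬛⬛⬛
❓❓❓❓🟩🟫🔴🟩🟫⬛⬛⬛
❓❓❓❓⬜⬜🟩🟩🟩⬛⬛⬛
❓❓❓❓🟩🟩⬜🟩🟫⬛⬛⬛
❓❓❓❓🟫🟫⬛🟩🟫⬛⬛⬛
❓❓❓❓❓❓❓❓❓⬛⬛⬛
❓❓❓❓❓❓❓❓❓⬛⬛⬛

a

⬛⬛⬛⬛⬛⬛⬛⬛⬛⬛⬛⬛
⬛⬛⬛⬛⬛⬛⬛⬛⬛⬛⬛⬛
⬛⬛⬛⬛⬛⬛⬛⬛⬛⬛⬛⬛
❓❓❓❓❓❓❓❓❓❓⬛⬛
❓❓❓❓🟩🟩⬜🟫⬜🟩⬛⬛
❓❓❓❓⬛🟩🟩🟩🟩🟩⬛⬛
❓❓❓❓⬜🟩🔴⬜🟩🟫⬛⬛
❓❓❓❓⬜⬜⬜🟩🟩🟩⬛⬛
❓❓❓❓🟩🟩🟩⬜🟩🟫⬛⬛
❓❓❓❓❓🟫🟫⬛🟩🟫⬛⬛
❓❓❓❓❓❓❓❓❓❓⬛⬛
❓❓❓❓❓❓❓❓❓❓⬛⬛

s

⬛⬛⬛⬛⬛⬛⬛⬛⬛⬛⬛⬛
⬛⬛⬛⬛⬛⬛⬛⬛⬛⬛⬛⬛
❓❓❓❓❓❓❓❓❓❓⬛⬛
❓❓❓❓🟩🟩⬜🟫⬜🟩⬛⬛
❓❓❓❓⬛🟩🟩🟩🟩🟩⬛⬛
❓❓❓❓⬜🟩🟫⬜🟩🟫⬛⬛
❓❓❓❓⬜⬜🔴🟩🟩🟩⬛⬛
❓❓❓❓🟩🟩🟩⬜🟩🟫⬛⬛
❓❓❓❓🟫🟫🟫⬛🟩🟫⬛⬛
❓❓❓❓❓❓❓❓❓❓⬛⬛
❓❓❓❓❓❓❓❓❓❓⬛⬛
❓❓❓❓❓❓❓❓❓❓⬛⬛

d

⬛⬛⬛⬛⬛⬛⬛⬛⬛⬛⬛⬛
⬛⬛⬛⬛⬛⬛⬛⬛⬛⬛⬛⬛
❓❓❓❓❓❓❓❓❓⬛⬛⬛
❓❓❓🟩🟩⬜🟫⬜🟩⬛⬛⬛
❓❓❓⬛🟩🟩🟩🟩🟩⬛⬛⬛
❓❓❓⬜🟩🟫⬜🟩🟫⬛⬛⬛
❓❓❓⬜⬜⬜🔴🟩🟩⬛⬛⬛
❓❓❓🟩🟩🟩⬜🟩🟫⬛⬛⬛
❓❓❓🟫🟫🟫⬛🟩🟫⬛⬛⬛
❓❓❓❓❓❓❓❓❓⬛⬛⬛
❓❓❓❓❓❓❓❓❓⬛⬛⬛
❓❓❓❓❓❓❓❓❓⬛⬛⬛

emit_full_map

🟩🟩⬜🟫⬜🟩
⬛🟩🟩🟩🟩🟩
⬜🟩🟫⬜🟩🟫
⬜⬜⬜🔴🟩🟩
🟩🟩🟩⬜🟩🟫
🟫🟫🟫⬛🟩🟫

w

⬛⬛⬛⬛⬛⬛⬛⬛⬛⬛⬛⬛
⬛⬛⬛⬛⬛⬛⬛⬛⬛⬛⬛⬛
⬛⬛⬛⬛⬛⬛⬛⬛⬛⬛⬛⬛
❓❓❓❓❓❓❓❓❓⬛⬛⬛
❓❓❓🟩🟩⬜🟫⬜🟩⬛⬛⬛
❓❓❓⬛🟩🟩🟩🟩🟩⬛⬛⬛
❓❓❓⬜🟩🟫🔴🟩🟫⬛⬛⬛
❓❓❓⬜⬜⬜🟩🟩🟩⬛⬛⬛
❓❓❓🟩🟩🟩⬜🟩🟫⬛⬛⬛
❓❓❓🟫🟫🟫⬛🟩🟫⬛⬛⬛
❓❓❓❓❓❓❓❓❓⬛⬛⬛
❓❓❓❓❓❓❓❓❓⬛⬛⬛

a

⬛⬛⬛⬛⬛⬛⬛⬛⬛⬛⬛⬛
⬛⬛⬛⬛⬛⬛⬛⬛⬛⬛⬛⬛
⬛⬛⬛⬛⬛⬛⬛⬛⬛⬛⬛⬛
❓❓❓❓❓❓❓❓❓❓⬛⬛
❓❓❓❓🟩🟩⬜🟫⬜🟩⬛⬛
❓❓❓❓⬛🟩🟩🟩🟩🟩⬛⬛
❓❓❓❓⬜🟩🔴⬜🟩🟫⬛⬛
❓❓❓❓⬜⬜⬜🟩🟩🟩⬛⬛
❓❓❓❓🟩🟩🟩⬜🟩🟫⬛⬛
❓❓❓❓🟫🟫🟫⬛🟩🟫⬛⬛
❓❓❓❓❓❓❓❓❓❓⬛⬛
❓❓❓❓❓❓❓❓❓❓⬛⬛

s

⬛⬛⬛⬛⬛⬛⬛⬛⬛⬛⬛⬛
⬛⬛⬛⬛⬛⬛⬛⬛⬛⬛⬛⬛
❓❓❓❓❓❓❓❓❓❓⬛⬛
❓❓❓❓🟩🟩⬜🟫⬜🟩⬛⬛
❓❓❓❓⬛🟩🟩🟩🟩🟩⬛⬛
❓❓❓❓⬜🟩🟫⬜🟩🟫⬛⬛
❓❓❓❓⬜⬜🔴🟩🟩🟩⬛⬛
❓❓❓❓🟩🟩🟩⬜🟩🟫⬛⬛
❓❓❓❓🟫🟫🟫⬛🟩🟫⬛⬛
❓❓❓❓❓❓❓❓❓❓⬛⬛
❓❓❓❓❓❓❓❓❓❓⬛⬛
❓❓❓❓❓❓❓❓❓❓⬛⬛

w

⬛⬛⬛⬛⬛⬛⬛⬛⬛⬛⬛⬛
⬛⬛⬛⬛⬛⬛⬛⬛⬛⬛⬛⬛
⬛⬛⬛⬛⬛⬛⬛⬛⬛⬛⬛⬛
❓❓❓❓❓❓❓❓❓❓⬛⬛
❓❓❓❓🟩🟩⬜🟫⬜🟩⬛⬛
❓❓❓❓⬛🟩🟩🟩🟩🟩⬛⬛
❓❓❓❓⬜🟩🔴⬜🟩🟫⬛⬛
❓❓❓❓⬜⬜⬜🟩🟩🟩⬛⬛
❓❓❓❓🟩🟩🟩⬜🟩🟫⬛⬛
❓❓❓❓🟫🟫🟫⬛🟩🟫⬛⬛
❓❓❓❓❓❓❓❓❓❓⬛⬛
❓❓❓❓❓❓❓❓❓❓⬛⬛

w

⬛⬛⬛⬛⬛⬛⬛⬛⬛⬛⬛⬛
⬛⬛⬛⬛⬛⬛⬛⬛⬛⬛⬛⬛
⬛⬛⬛⬛⬛⬛⬛⬛⬛⬛⬛⬛
⬛⬛⬛⬛⬛⬛⬛⬛⬛⬛⬛⬛
❓❓❓❓🟦🟩🟩🟦🟫❓⬛⬛
❓❓❓❓🟩🟩⬜🟫⬜🟩⬛⬛
❓❓❓❓⬛🟩🔴🟩🟩🟩⬛⬛
❓❓❓❓⬜🟩🟫⬜🟩🟫⬛⬛
❓❓❓❓⬜⬜⬜🟩🟩🟩⬛⬛
❓❓❓❓🟩🟩🟩⬜🟩🟫⬛⬛
❓❓❓❓🟫🟫🟫⬛🟩🟫⬛⬛
❓❓❓❓❓❓❓❓❓❓⬛⬛

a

⬛⬛⬛⬛⬛⬛⬛⬛⬛⬛⬛⬛
⬛⬛⬛⬛⬛⬛⬛⬛⬛⬛⬛⬛
⬛⬛⬛⬛⬛⬛⬛⬛⬛⬛⬛⬛
⬛⬛⬛⬛⬛⬛⬛⬛⬛⬛⬛⬛
❓❓❓❓🟩🟦🟩🟩🟦🟫❓⬛
❓❓❓❓⬛🟩🟩⬜🟫⬜🟩⬛
❓❓❓❓⬜⬛🔴🟩🟩🟩🟩⬛
❓❓❓❓🟫⬜🟩🟫⬜🟩🟫⬛
❓❓❓❓🟩⬜⬜⬜🟩🟩🟩⬛
❓❓❓❓❓🟩🟩🟩⬜🟩🟫⬛
❓❓❓❓❓🟫🟫🟫⬛🟩🟫⬛
❓❓❓❓❓❓❓❓❓❓❓⬛

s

⬛⬛⬛⬛⬛⬛⬛⬛⬛⬛⬛⬛
⬛⬛⬛⬛⬛⬛⬛⬛⬛⬛⬛⬛
⬛⬛⬛⬛⬛⬛⬛⬛⬛⬛⬛⬛
❓❓❓❓🟩🟦🟩🟩🟦🟫❓⬛
❓❓❓❓⬛🟩🟩⬜🟫⬜🟩⬛
❓❓❓❓⬜⬛🟩🟩🟩🟩🟩⬛
❓❓❓❓🟫⬜🔴🟫⬜🟩🟫⬛
❓❓❓❓🟩⬜⬜⬜🟩🟩🟩⬛
❓❓❓❓🟩🟩🟩🟩⬜🟩🟫⬛
❓❓❓❓❓🟫🟫🟫⬛🟩🟫⬛
❓❓❓❓❓❓❓❓❓❓❓⬛
❓❓❓❓❓❓❓❓❓❓❓⬛

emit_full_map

🟩🟦🟩🟩🟦🟫❓
⬛🟩🟩⬜🟫⬜🟩
⬜⬛🟩🟩🟩🟩🟩
🟫⬜🔴🟫⬜🟩🟫
🟩⬜⬜⬜🟩🟩🟩
🟩🟩🟩🟩⬜🟩🟫
❓🟫🟫🟫⬛🟩🟫

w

⬛⬛⬛⬛⬛⬛⬛⬛⬛⬛⬛⬛
⬛⬛⬛⬛⬛⬛⬛⬛⬛⬛⬛⬛
⬛⬛⬛⬛⬛⬛⬛⬛⬛⬛⬛⬛
⬛⬛⬛⬛⬛⬛⬛⬛⬛⬛⬛⬛
❓❓❓❓🟩🟦🟩🟩🟦🟫❓⬛
❓❓❓❓⬛🟩🟩⬜🟫⬜🟩⬛
❓❓❓❓⬜⬛🔴🟩🟩🟩🟩⬛
❓❓❓❓🟫⬜🟩🟫⬜🟩🟫⬛
❓❓❓❓🟩⬜⬜⬜🟩🟩🟩⬛
❓❓❓❓🟩🟩🟩🟩⬜🟩🟫⬛
❓❓❓❓❓🟫🟫🟫⬛🟩🟫⬛
❓❓❓❓❓❓❓❓❓❓❓⬛

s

⬛⬛⬛⬛⬛⬛⬛⬛⬛⬛⬛⬛
⬛⬛⬛⬛⬛⬛⬛⬛⬛⬛⬛⬛
⬛⬛⬛⬛⬛⬛⬛⬛⬛⬛⬛⬛
❓❓❓❓🟩🟦🟩🟩🟦🟫❓⬛
❓❓❓❓⬛🟩🟩⬜🟫⬜🟩⬛
❓❓❓❓⬜⬛🟩🟩🟩🟩🟩⬛
❓❓❓❓🟫⬜🔴🟫⬜🟩🟫⬛
❓❓❓❓🟩⬜⬜⬜🟩🟩🟩⬛
❓❓❓❓🟩🟩🟩🟩⬜🟩🟫⬛
❓❓❓❓❓🟫🟫🟫⬛🟩🟫⬛
❓❓❓❓❓❓❓❓❓❓❓⬛
❓❓❓❓❓❓❓❓❓❓❓⬛

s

⬛⬛⬛⬛⬛⬛⬛⬛⬛⬛⬛⬛
⬛⬛⬛⬛⬛⬛⬛⬛⬛⬛⬛⬛
❓❓❓❓🟩🟦🟩🟩🟦🟫❓⬛
❓❓❓❓⬛🟩🟩⬜🟫⬜🟩⬛
❓❓❓❓⬜⬛🟩🟩🟩🟩🟩⬛
❓❓❓❓🟫⬜🟩🟫⬜🟩🟫⬛
❓❓❓❓🟩⬜🔴⬜🟩🟩🟩⬛
❓❓❓❓🟩🟩🟩🟩⬜🟩🟫⬛
❓❓❓❓⬜🟫🟫🟫⬛🟩🟫⬛
❓❓❓❓❓❓❓❓❓❓❓⬛
❓❓❓❓❓❓❓❓❓❓❓⬛
❓❓❓❓❓❓❓❓❓❓❓⬛

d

⬛⬛⬛⬛⬛⬛⬛⬛⬛⬛⬛⬛
⬛⬛⬛⬛⬛⬛⬛⬛⬛⬛⬛⬛
❓❓❓🟩🟦🟩🟩🟦🟫❓⬛⬛
❓❓❓⬛🟩🟩⬜🟫⬜🟩⬛⬛
❓❓❓⬜⬛🟩🟩🟩🟩🟩⬛⬛
❓❓❓🟫⬜🟩🟫⬜🟩🟫⬛⬛
❓❓❓🟩⬜⬜🔴🟩🟩🟩⬛⬛
❓❓❓🟩🟩🟩🟩⬜🟩🟫⬛⬛
❓❓❓⬜🟫🟫🟫⬛🟩🟫⬛⬛
❓❓❓❓❓❓❓❓❓❓⬛⬛
❓❓❓❓❓❓❓❓❓❓⬛⬛
❓❓❓❓❓❓❓❓❓❓⬛⬛

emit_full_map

🟩🟦🟩🟩🟦🟫❓
⬛🟩🟩⬜🟫⬜🟩
⬜⬛🟩🟩🟩🟩🟩
🟫⬜🟩🟫⬜🟩🟫
🟩⬜⬜🔴🟩🟩🟩
🟩🟩🟩🟩⬜🟩🟫
⬜🟫🟫🟫⬛🟩🟫

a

⬛⬛⬛⬛⬛⬛⬛⬛⬛⬛⬛⬛
⬛⬛⬛⬛⬛⬛⬛⬛⬛⬛⬛⬛
❓❓❓❓🟩🟦🟩🟩🟦🟫❓⬛
❓❓❓❓⬛🟩🟩⬜🟫⬜🟩⬛
❓❓❓❓⬜⬛🟩🟩🟩🟩🟩⬛
❓❓❓❓🟫⬜🟩🟫⬜🟩🟫⬛
❓❓❓❓🟩⬜🔴⬜🟩🟩🟩⬛
❓❓❓❓🟩🟩🟩🟩⬜🟩🟫⬛
❓❓❓❓⬜🟫🟫🟫⬛🟩🟫⬛
❓❓❓❓❓❓❓❓❓❓❓⬛
❓❓❓❓❓❓❓❓❓❓❓⬛
❓❓❓❓❓❓❓❓❓❓❓⬛

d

⬛⬛⬛⬛⬛⬛⬛⬛⬛⬛⬛⬛
⬛⬛⬛⬛⬛⬛⬛⬛⬛⬛⬛⬛
❓❓❓🟩🟦🟩🟩🟦🟫❓⬛⬛
❓❓❓⬛🟩🟩⬜🟫⬜🟩⬛⬛
❓❓❓⬜⬛🟩🟩🟩🟩🟩⬛⬛
❓❓❓🟫⬜🟩🟫⬜🟩🟫⬛⬛
❓❓❓🟩⬜⬜🔴🟩🟩🟩⬛⬛
❓❓❓🟩🟩🟩🟩⬜🟩🟫⬛⬛
❓❓❓⬜🟫🟫🟫⬛🟩🟫⬛⬛
❓❓❓❓❓❓❓❓❓❓⬛⬛
❓❓❓❓❓❓❓❓❓❓⬛⬛
❓❓❓❓❓❓❓❓❓❓⬛⬛

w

⬛⬛⬛⬛⬛⬛⬛⬛⬛⬛⬛⬛
⬛⬛⬛⬛⬛⬛⬛⬛⬛⬛⬛⬛
⬛⬛⬛⬛⬛⬛⬛⬛⬛⬛⬛⬛
❓❓❓🟩🟦🟩🟩🟦🟫❓⬛⬛
❓❓❓⬛🟩🟩⬜🟫⬜🟩⬛⬛
❓❓❓⬜⬛🟩🟩🟩🟩🟩⬛⬛
❓❓❓🟫⬜🟩🔴⬜🟩🟫⬛⬛
❓❓❓🟩⬜⬜⬜🟩🟩🟩⬛⬛
❓❓❓🟩🟩🟩🟩⬜🟩🟫⬛⬛
❓❓❓⬜🟫🟫🟫⬛🟩🟫⬛⬛
❓❓❓❓❓❓❓❓❓❓⬛⬛
❓❓❓❓❓❓❓❓❓❓⬛⬛

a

⬛⬛⬛⬛⬛⬛⬛⬛⬛⬛⬛⬛
⬛⬛⬛⬛⬛⬛⬛⬛⬛⬛⬛⬛
⬛⬛⬛⬛⬛⬛⬛⬛⬛⬛⬛⬛
❓❓❓❓🟩🟦🟩🟩🟦🟫❓⬛
❓❓❓❓⬛🟩🟩⬜🟫⬜🟩⬛
❓❓❓❓⬜⬛🟩🟩🟩🟩🟩⬛
❓❓❓❓🟫⬜🔴🟫⬜🟩🟫⬛
❓❓❓❓🟩⬜⬜⬜🟩🟩🟩⬛
❓❓❓❓🟩🟩🟩🟩⬜🟩🟫⬛
❓❓❓❓⬜🟫🟫🟫⬛🟩🟫⬛
❓❓❓❓❓❓❓❓❓❓❓⬛
❓❓❓❓❓❓❓❓❓❓❓⬛

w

⬛⬛⬛⬛⬛⬛⬛⬛⬛⬛⬛⬛
⬛⬛⬛⬛⬛⬛⬛⬛⬛⬛⬛⬛
⬛⬛⬛⬛⬛⬛⬛⬛⬛⬛⬛⬛
⬛⬛⬛⬛⬛⬛⬛⬛⬛⬛⬛⬛
❓❓❓❓🟩🟦🟩🟩🟦🟫❓⬛
❓❓❓❓⬛🟩🟩⬜🟫⬜🟩⬛
❓❓❓❓⬜⬛🔴🟩🟩🟩🟩⬛
❓❓❓❓🟫⬜🟩🟫⬜🟩🟫⬛
❓❓❓❓🟩⬜⬜⬜🟩🟩🟩⬛
❓❓❓❓🟩🟩🟩🟩⬜🟩🟫⬛
❓❓❓❓⬜🟫🟫🟫⬛🟩🟫⬛
❓❓❓❓❓❓❓❓❓❓❓⬛

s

⬛⬛⬛⬛⬛⬛⬛⬛⬛⬛⬛⬛
⬛⬛⬛⬛⬛⬛⬛⬛⬛⬛⬛⬛
⬛⬛⬛⬛⬛⬛⬛⬛⬛⬛⬛⬛
❓❓❓❓🟩🟦🟩🟩🟦🟫❓⬛
❓❓❓❓⬛🟩🟩⬜🟫⬜🟩⬛
❓❓❓❓⬜⬛🟩🟩🟩🟩🟩⬛
❓❓❓❓🟫⬜🔴🟫⬜🟩🟫⬛
❓❓❓❓🟩⬜⬜⬜🟩🟩🟩⬛
❓❓❓❓🟩🟩🟩🟩⬜🟩🟫⬛
❓❓❓❓⬜🟫🟫🟫⬛🟩🟫⬛
❓❓❓❓❓❓❓❓❓❓❓⬛
❓❓❓❓❓❓❓❓❓❓❓⬛

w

⬛⬛⬛⬛⬛⬛⬛⬛⬛⬛⬛⬛
⬛⬛⬛⬛⬛⬛⬛⬛⬛⬛⬛⬛
⬛⬛⬛⬛⬛⬛⬛⬛⬛⬛⬛⬛
⬛⬛⬛⬛⬛⬛⬛⬛⬛⬛⬛⬛
❓❓❓❓🟩🟦🟩🟩🟦🟫❓⬛
❓❓❓❓⬛🟩🟩⬜🟫⬜🟩⬛
❓❓❓❓⬜⬛🔴🟩🟩🟩🟩⬛
❓❓❓❓🟫⬜🟩🟫⬜🟩🟫⬛
❓❓❓❓🟩⬜⬜⬜🟩🟩🟩⬛
❓❓❓❓🟩🟩🟩🟩⬜🟩🟫⬛
❓❓❓❓⬜🟫🟫🟫⬛🟩🟫⬛
❓❓❓❓❓❓❓❓❓❓❓⬛

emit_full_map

🟩🟦🟩🟩🟦🟫❓
⬛🟩🟩⬜🟫⬜🟩
⬜⬛🔴🟩🟩🟩🟩
🟫⬜🟩🟫⬜🟩🟫
🟩⬜⬜⬜🟩🟩🟩
🟩🟩🟩🟩⬜🟩🟫
⬜🟫🟫🟫⬛🟩🟫

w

⬛⬛⬛⬛⬛⬛⬛⬛⬛⬛⬛⬛
⬛⬛⬛⬛⬛⬛⬛⬛⬛⬛⬛⬛
⬛⬛⬛⬛⬛⬛⬛⬛⬛⬛⬛⬛
⬛⬛⬛⬛⬛⬛⬛⬛⬛⬛⬛⬛
⬛⬛⬛⬛⬛⬛⬛⬛⬛⬛⬛⬛
❓❓❓❓🟩🟦🟩🟩🟦🟫❓⬛
❓❓❓❓⬛🟩🔴⬜🟫⬜🟩⬛
❓❓❓❓⬜⬛🟩🟩🟩🟩🟩⬛
❓❓❓❓🟫⬜🟩🟫⬜🟩🟫⬛
❓❓❓❓🟩⬜⬜⬜🟩🟩🟩⬛
❓❓❓❓🟩🟩🟩🟩⬜🟩🟫⬛
❓❓❓❓⬜🟫🟫🟫⬛🟩🟫⬛

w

⬛⬛⬛⬛⬛⬛⬛⬛⬛⬛⬛⬛
⬛⬛⬛⬛⬛⬛⬛⬛⬛⬛⬛⬛
⬛⬛⬛⬛⬛⬛⬛⬛⬛⬛⬛⬛
⬛⬛⬛⬛⬛⬛⬛⬛⬛⬛⬛⬛
⬛⬛⬛⬛⬛⬛⬛⬛⬛⬛⬛⬛
⬛⬛⬛⬛⬛⬛⬛⬛⬛⬛⬛⬛
❓❓❓❓🟩🟦🔴🟩🟦🟫❓⬛
❓❓❓❓⬛🟩🟩⬜🟫⬜🟩⬛
❓❓❓❓⬜⬛🟩🟩🟩🟩🟩⬛
❓❓❓❓🟫⬜🟩🟫⬜🟩🟫⬛
❓❓❓❓🟩⬜⬜⬜🟩🟩🟩⬛
❓❓❓❓🟩🟩🟩🟩⬜🟩🟫⬛

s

⬛⬛⬛⬛⬛⬛⬛⬛⬛⬛⬛⬛
⬛⬛⬛⬛⬛⬛⬛⬛⬛⬛⬛⬛
⬛⬛⬛⬛⬛⬛⬛⬛⬛⬛⬛⬛
⬛⬛⬛⬛⬛⬛⬛⬛⬛⬛⬛⬛
⬛⬛⬛⬛⬛⬛⬛⬛⬛⬛⬛⬛
❓❓❓❓🟩🟦🟩🟩🟦🟫❓⬛
❓❓❓❓⬛🟩🔴⬜🟫⬜🟩⬛
❓❓❓❓⬜⬛🟩🟩🟩🟩🟩⬛
❓❓❓❓🟫⬜🟩🟫⬜🟩🟫⬛
❓❓❓❓🟩⬜⬜⬜🟩🟩🟩⬛
❓❓❓❓🟩🟩🟩🟩⬜🟩🟫⬛
❓❓❓❓⬜🟫🟫🟫⬛🟩🟫⬛

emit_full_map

🟩🟦🟩🟩🟦🟫❓
⬛🟩🔴⬜🟫⬜🟩
⬜⬛🟩🟩🟩🟩🟩
🟫⬜🟩🟫⬜🟩🟫
🟩⬜⬜⬜🟩🟩🟩
🟩🟩🟩🟩⬜🟩🟫
⬜🟫🟫🟫⬛🟩🟫
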